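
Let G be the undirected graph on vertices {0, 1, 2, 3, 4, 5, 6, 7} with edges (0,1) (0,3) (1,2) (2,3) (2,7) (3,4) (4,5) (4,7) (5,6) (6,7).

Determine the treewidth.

A width-2 tree decomposition is:
Bags: B1 = {5, 6, 7}  B2 = {4, 5, 7}  B3 = {2, 4, 7}  B4 = {2, 3, 4}  B5 = {1, 2, 3}  B6 = {0, 1, 3}
Tree: B1–B2, B2–B3, B3–B4, B4–B5, B5–B6
The largest bag has 3 vertices, giving width 2; this decomposition certifies tw(G) ≤ 2. For the lower bound, G contains the cycle 6–5–4–7–6, so G is not a forest; only forests have treewidth ≤ 1, hence tw(G) ≥ 2. Combining the bounds, tw(G) = 2.

2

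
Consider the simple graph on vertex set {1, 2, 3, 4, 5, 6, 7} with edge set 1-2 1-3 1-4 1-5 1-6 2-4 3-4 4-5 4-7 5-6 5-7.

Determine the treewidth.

A width-2 tree decomposition is:
Bags: B1 = {1, 4, 5}  B2 = {1, 2, 4}  B3 = {1, 5, 6}  B4 = {4, 5, 7}  B5 = {1, 3, 4}
Tree: B1–B2, B1–B3, B1–B4, B2–B5
The largest bag has 3 vertices, giving width 2; this decomposition certifies tw(G) ≤ 2. For the lower bound, the 3 vertices {1, 2, 4} are pairwise adjacent, and any tree decomposition puts a clique entirely inside one bag — forcing width ≥ 2. Hence tw(G) = 2 exactly.

2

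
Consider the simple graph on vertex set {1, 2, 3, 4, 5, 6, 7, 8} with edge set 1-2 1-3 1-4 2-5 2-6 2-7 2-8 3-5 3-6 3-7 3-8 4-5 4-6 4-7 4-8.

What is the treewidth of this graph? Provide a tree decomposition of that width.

The largest bag has 4 vertices, giving width 3; this decomposition certifies tw(G) ≤ 3. For the lower bound: the 4 vertex sets {1,3}, {2,7}, {4}, {8} are disjoint, each induces a connected subgraph, and every pair is joined by at least one edge of G. Contracting each set to a single vertex therefore yields K_{4} as a minor, and since treewidth is minor-monotone, tw(G) ≥ tw(K_{4}) = 3. Combining the bounds, tw(G) = 3.

Treewidth 3.
One such decomposition:
Bags: B1 = {1, 2, 3, 4}  B2 = {2, 3, 4, 7}  B3 = {2, 3, 4, 8}  B4 = {2, 3, 4, 5}  B5 = {2, 3, 4, 6}
Tree: B1–B2, B2–B3, B3–B4, B4–B5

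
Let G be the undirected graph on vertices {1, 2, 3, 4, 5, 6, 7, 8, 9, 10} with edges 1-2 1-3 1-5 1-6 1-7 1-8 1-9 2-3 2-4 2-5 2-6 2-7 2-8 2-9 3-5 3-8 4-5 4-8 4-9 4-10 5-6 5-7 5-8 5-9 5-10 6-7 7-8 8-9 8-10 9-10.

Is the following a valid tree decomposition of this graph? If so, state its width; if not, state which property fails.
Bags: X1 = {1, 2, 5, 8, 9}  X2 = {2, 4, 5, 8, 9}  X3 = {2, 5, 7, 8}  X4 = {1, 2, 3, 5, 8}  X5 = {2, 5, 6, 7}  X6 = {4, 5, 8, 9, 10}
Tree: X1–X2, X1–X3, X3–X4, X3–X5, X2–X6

No — edge (1,7) lies in no bag.

A tree decomposition must satisfy three properties: every vertex lies in some bag; for every edge, both endpoints lie together in some bag; and for every vertex, the bags containing it form a connected subtree. Here edge (1,7) lies in no bag, so the decomposition is invalid.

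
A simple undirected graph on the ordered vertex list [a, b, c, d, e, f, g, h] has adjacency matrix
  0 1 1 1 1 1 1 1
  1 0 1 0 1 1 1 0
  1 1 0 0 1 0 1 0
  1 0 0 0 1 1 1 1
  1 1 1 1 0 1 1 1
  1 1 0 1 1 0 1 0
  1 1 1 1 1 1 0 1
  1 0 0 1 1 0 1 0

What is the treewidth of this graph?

4

A width-4 tree decomposition is:
Bags: B1 = {a, d, e, f, g}  B2 = {a, b, e, f, g}  B3 = {a, d, e, g, h}  B4 = {a, b, c, e, g}
Tree: B1–B2, B1–B3, B2–B4
Each bag holds 5 vertices, so the decomposition has width 4, which upper-bounds the treewidth. For the lower bound, the 5 vertices {a, d, e, g, h} are pairwise adjacent, and any tree decomposition puts a clique entirely inside one bag — forcing width ≥ 4. The upper and lower bounds meet at 4, so that is the treewidth.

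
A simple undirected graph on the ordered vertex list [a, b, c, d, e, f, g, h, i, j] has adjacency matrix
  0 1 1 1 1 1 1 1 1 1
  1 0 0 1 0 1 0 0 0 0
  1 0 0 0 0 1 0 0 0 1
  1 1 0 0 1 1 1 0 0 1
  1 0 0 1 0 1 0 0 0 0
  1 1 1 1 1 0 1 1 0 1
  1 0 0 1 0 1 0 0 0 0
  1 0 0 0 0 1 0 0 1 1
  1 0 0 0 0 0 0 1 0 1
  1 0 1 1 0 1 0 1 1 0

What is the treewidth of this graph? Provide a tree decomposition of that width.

Every bag has size at most 4, so the width is 4 − 1 = 3 and tw(G) ≤ 3. Conversely, {a, d, f, g} is a clique of size 4, and the vertices of any clique must share a bag in every tree decomposition; so some bag has ≥ 4 vertices and tw(G) ≥ 3. Combining the bounds, tw(G) = 3.

Treewidth 3.
Bags: B1 = {a, d, f, j}  B2 = {a, f, h, j}  B3 = {a, c, f, j}  B4 = {a, h, i, j}  B5 = {a, d, f, g}  B6 = {a, b, d, f}  B7 = {a, d, e, f}
Tree: B1–B2, B1–B3, B2–B4, B1–B5, B5–B6, B5–B7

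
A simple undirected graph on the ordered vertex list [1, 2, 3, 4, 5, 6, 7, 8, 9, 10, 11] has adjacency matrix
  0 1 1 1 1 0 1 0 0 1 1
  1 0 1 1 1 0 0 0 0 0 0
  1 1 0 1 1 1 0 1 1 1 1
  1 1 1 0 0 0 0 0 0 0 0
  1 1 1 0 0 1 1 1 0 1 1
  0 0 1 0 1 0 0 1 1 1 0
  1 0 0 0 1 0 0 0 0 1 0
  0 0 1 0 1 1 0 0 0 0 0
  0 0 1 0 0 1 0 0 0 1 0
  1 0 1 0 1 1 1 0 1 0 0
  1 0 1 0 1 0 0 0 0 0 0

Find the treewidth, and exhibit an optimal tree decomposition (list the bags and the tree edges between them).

Treewidth 3.
One optimal decomposition is:
Bags: B1 = {3, 6, 9, 10}  B2 = {3, 5, 6, 10}  B3 = {1, 3, 5, 10}  B4 = {1, 5, 7, 10}  B5 = {1, 2, 3, 5}  B6 = {1, 2, 3, 4}  B7 = {1, 3, 5, 11}  B8 = {3, 5, 6, 8}
Tree: B1–B2, B2–B3, B3–B4, B3–B5, B5–B6, B3–B7, B2–B8

Every bag has size at most 4, so the width is 4 − 1 = 3 and tw(G) ≤ 3. For the lower bound, the 4 vertices {3, 6, 9, 10} are pairwise adjacent, and any tree decomposition puts a clique entirely inside one bag — forcing width ≥ 3. Therefore the treewidth is 3.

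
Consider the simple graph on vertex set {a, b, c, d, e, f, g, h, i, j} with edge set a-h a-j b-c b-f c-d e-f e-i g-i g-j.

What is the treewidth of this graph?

1

A width-1 tree decomposition is:
Bags: B1 = {c, d}  B2 = {b, c}  B3 = {b, f}  B4 = {e, f}  B5 = {e, i}  B6 = {g, i}  B7 = {g, j}  B8 = {a, j}  B9 = {a, h}
Tree: B1–B2, B2–B3, B3–B4, B4–B5, B5–B6, B6–B7, B7–B8, B8–B9
Each bag holds 2 vertices, so the decomposition has width 1, which upper-bounds the treewidth. Since G has at least one edge (e.g. d–c), it is not an edgeless graph, so tw(G) ≥ 1. Therefore the treewidth is 1.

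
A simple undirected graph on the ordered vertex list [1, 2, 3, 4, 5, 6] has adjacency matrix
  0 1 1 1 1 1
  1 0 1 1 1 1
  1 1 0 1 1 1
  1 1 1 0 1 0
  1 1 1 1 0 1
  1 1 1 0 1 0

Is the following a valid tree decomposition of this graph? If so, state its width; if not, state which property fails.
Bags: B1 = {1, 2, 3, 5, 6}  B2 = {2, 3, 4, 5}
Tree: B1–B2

No — edge (1,4) lies in no bag.

A tree decomposition must satisfy three properties: every vertex lies in some bag; for every edge, both endpoints lie together in some bag; and for every vertex, the bags containing it form a connected subtree. Here edge (1,4) lies in no bag, so the decomposition is invalid.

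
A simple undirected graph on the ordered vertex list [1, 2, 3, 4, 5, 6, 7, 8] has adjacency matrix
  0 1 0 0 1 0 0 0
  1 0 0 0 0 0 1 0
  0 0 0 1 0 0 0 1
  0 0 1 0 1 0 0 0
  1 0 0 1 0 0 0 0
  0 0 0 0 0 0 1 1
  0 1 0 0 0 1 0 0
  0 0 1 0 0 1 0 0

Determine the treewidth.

A width-2 tree decomposition is:
Bags: B1 = {1, 2, 5}  B2 = {2, 4, 5}  B3 = {2, 3, 4}  B4 = {2, 3, 8}  B5 = {2, 6, 8}  B6 = {2, 6, 7}
Tree: B1–B2, B2–B3, B3–B4, B4–B5, B5–B6
The largest bag has 3 vertices, giving width 2; this decomposition certifies tw(G) ≤ 2. For the lower bound, G contains the cycle 2–1–5–4–3–8–6–7–2, so G is not a forest; only forests have treewidth ≤ 1, hence tw(G) ≥ 2. Therefore the treewidth is 2.

2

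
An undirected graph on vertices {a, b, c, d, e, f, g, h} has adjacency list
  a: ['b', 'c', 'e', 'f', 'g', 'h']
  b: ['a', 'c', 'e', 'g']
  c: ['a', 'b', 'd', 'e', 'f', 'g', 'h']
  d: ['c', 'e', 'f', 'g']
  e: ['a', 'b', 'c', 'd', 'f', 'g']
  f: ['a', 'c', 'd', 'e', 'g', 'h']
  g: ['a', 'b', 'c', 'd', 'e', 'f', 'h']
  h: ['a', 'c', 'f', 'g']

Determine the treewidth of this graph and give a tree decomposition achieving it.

Treewidth 4.
One such decomposition:
Bags: B1 = {a, c, e, f, g}  B2 = {a, c, f, g, h}  B3 = {a, b, c, e, g}  B4 = {c, d, e, f, g}
Tree: B1–B2, B1–B3, B1–B4

Every bag has size at most 5, so the width is 5 − 1 = 4 and tw(G) ≤ 4. For the lower bound, the 5 vertices {c, d, e, f, g} are pairwise adjacent, and any tree decomposition puts a clique entirely inside one bag — forcing width ≥ 4. Hence tw(G) = 4 exactly.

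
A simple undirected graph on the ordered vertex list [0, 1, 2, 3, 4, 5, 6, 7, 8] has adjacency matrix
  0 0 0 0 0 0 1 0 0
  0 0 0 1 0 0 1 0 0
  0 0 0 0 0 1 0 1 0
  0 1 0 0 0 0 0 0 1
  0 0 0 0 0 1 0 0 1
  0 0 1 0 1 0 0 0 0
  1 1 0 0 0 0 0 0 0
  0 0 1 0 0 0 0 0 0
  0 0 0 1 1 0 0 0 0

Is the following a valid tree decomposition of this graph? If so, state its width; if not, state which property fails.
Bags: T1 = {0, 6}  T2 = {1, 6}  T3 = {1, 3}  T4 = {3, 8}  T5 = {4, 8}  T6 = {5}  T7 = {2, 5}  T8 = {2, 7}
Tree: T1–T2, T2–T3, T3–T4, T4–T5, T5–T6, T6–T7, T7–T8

A tree decomposition must satisfy three properties: every vertex lies in some bag; for every edge, both endpoints lie together in some bag; and for every vertex, the bags containing it form a connected subtree. Here edge (4,5) lies in no bag, so the decomposition is invalid.

No — edge (4,5) lies in no bag.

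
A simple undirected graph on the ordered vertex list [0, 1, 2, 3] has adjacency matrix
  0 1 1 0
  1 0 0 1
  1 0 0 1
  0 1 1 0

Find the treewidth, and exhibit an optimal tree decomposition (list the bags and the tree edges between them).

Each bag holds 3 vertices, so the decomposition has width 2, which upper-bounds the treewidth. For the lower bound, G contains the cycle 1–3–2–0–1, so G is not a forest; only forests have treewidth ≤ 1, hence tw(G) ≥ 2. The upper and lower bounds meet at 2, so that is the treewidth.

Treewidth 2.
Bags: B1 = {1, 2, 3}  B2 = {0, 1, 2}
Tree: B1–B2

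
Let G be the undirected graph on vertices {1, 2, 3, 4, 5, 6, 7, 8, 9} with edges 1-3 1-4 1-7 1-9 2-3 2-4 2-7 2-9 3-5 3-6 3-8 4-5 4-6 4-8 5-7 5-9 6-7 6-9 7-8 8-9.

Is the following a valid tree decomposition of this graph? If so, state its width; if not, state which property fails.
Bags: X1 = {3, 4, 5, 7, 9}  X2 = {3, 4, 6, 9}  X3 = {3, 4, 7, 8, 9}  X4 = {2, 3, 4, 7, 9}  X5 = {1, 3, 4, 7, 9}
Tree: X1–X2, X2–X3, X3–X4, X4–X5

No — edge (7,6) lies in no bag.

A tree decomposition must satisfy three properties: every vertex lies in some bag; for every edge, both endpoints lie together in some bag; and for every vertex, the bags containing it form a connected subtree. Here edge (7,6) lies in no bag, so the decomposition is invalid.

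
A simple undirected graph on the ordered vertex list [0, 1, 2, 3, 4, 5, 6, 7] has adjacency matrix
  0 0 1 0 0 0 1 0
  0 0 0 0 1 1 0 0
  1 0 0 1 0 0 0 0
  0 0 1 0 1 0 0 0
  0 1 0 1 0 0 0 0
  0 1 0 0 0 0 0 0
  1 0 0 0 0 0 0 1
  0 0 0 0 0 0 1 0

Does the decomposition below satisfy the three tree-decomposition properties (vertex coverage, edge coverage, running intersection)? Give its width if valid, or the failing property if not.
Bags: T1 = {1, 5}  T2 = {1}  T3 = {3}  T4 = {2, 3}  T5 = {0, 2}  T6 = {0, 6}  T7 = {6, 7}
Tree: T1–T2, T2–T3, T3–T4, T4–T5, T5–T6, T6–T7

A tree decomposition must satisfy three properties: every vertex lies in some bag; for every edge, both endpoints lie together in some bag; and for every vertex, the bags containing it form a connected subtree. Here vertex 4 appears in no bag, so the decomposition is invalid.

No — vertex 4 appears in no bag.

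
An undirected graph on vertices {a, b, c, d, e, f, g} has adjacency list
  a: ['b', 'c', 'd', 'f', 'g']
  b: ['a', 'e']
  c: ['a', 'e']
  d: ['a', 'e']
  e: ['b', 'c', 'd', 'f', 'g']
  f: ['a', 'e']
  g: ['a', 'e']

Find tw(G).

A width-2 tree decomposition is:
Bags: B1 = {a, c, e}  B2 = {a, b, e}  B3 = {a, d, e}  B4 = {a, e, f}  B5 = {a, e, g}
Tree: B1–B2, B2–B3, B3–B4, B4–B5
Each bag holds 3 vertices, so the decomposition has width 2, which upper-bounds the treewidth. The edges e–c–a–b–e form a cycle, so G is not a tree and its treewidth is at least 2. Therefore the treewidth is 2.

2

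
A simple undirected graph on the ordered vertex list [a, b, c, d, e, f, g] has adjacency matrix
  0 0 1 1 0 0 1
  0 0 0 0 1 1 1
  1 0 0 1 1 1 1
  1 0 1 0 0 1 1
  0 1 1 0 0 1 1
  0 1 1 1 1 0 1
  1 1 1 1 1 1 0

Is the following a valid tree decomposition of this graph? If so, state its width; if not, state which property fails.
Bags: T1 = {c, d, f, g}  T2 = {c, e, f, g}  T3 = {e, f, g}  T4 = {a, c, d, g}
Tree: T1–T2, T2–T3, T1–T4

A tree decomposition must satisfy three properties: every vertex lies in some bag; for every edge, both endpoints lie together in some bag; and for every vertex, the bags containing it form a connected subtree. Here vertex b appears in no bag, so the decomposition is invalid.

No — vertex b appears in no bag.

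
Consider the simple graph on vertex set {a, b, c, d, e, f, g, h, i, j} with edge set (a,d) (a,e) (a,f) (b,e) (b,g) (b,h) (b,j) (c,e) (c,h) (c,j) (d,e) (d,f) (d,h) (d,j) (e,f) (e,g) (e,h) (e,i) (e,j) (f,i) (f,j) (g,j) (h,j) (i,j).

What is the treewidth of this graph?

3

A width-3 tree decomposition is:
Bags: B1 = {a, d, e, f}  B2 = {d, e, f, j}  B3 = {d, e, h, j}  B4 = {b, e, h, j}  B5 = {b, e, g, j}  B6 = {e, f, i, j}  B7 = {c, e, h, j}
Tree: B1–B2, B2–B3, B3–B4, B4–B5, B2–B6, B4–B7
Every bag has size at most 4, so the width is 4 − 1 = 3 and tw(G) ≤ 3. On the other hand G contains the 4-clique {b, e, g, j}. A clique must lie in a single bag of any decomposition, so no decomposition can have width below 3. Combining the bounds, tw(G) = 3.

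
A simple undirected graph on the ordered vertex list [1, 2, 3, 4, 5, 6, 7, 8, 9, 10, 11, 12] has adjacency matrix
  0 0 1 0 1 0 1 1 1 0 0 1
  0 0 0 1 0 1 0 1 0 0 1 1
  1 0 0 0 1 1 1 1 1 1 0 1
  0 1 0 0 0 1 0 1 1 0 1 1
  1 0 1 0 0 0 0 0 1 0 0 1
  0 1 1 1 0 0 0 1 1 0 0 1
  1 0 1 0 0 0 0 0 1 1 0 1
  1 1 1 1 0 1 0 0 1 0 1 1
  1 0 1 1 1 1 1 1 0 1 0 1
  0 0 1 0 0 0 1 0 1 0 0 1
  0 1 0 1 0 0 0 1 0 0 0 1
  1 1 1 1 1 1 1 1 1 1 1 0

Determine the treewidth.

A width-4 tree decomposition is:
Bags: B1 = {1, 3, 8, 9, 12}  B2 = {3, 6, 8, 9, 12}  B3 = {1, 3, 7, 9, 12}  B4 = {4, 6, 8, 9, 12}  B5 = {2, 4, 6, 8, 12}  B6 = {1, 3, 5, 9, 12}  B7 = {3, 7, 9, 10, 12}  B8 = {2, 4, 8, 11, 12}
Tree: B1–B2, B1–B3, B2–B4, B4–B5, B3–B6, B3–B7, B5–B8
The largest bag has 5 vertices, giving width 4; this decomposition certifies tw(G) ≤ 4. Conversely, {1, 3, 8, 9, 12} is a clique of size 5, and the vertices of any clique must share a bag in every tree decomposition; so some bag has ≥ 5 vertices and tw(G) ≥ 4. Hence tw(G) = 4 exactly.

4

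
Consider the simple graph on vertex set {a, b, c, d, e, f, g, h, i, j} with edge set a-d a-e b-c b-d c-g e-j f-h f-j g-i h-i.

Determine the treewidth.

A width-2 tree decomposition is:
Bags: B1 = {b, c, g}  B2 = {b, g, i}  B3 = {b, h, i}  B4 = {b, f, h}  B5 = {b, f, j}  B6 = {b, e, j}  B7 = {a, b, e}  B8 = {a, b, d}
Tree: B1–B2, B2–B3, B3–B4, B4–B5, B5–B6, B6–B7, B7–B8
Every bag has size at most 3, so the width is 3 − 1 = 2 and tw(G) ≤ 2. The edges b–c–g–i–h–f–j–e–a–d–b form a cycle, so G is not a tree and its treewidth is at least 2. The upper and lower bounds meet at 2, so that is the treewidth.

2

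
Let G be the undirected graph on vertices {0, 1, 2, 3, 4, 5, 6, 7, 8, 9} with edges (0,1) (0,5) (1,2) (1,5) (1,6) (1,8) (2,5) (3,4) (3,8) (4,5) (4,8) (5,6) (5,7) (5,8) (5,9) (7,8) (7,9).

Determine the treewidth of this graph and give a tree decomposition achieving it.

Treewidth 2.
One such decomposition:
Bags: B1 = {4, 5, 8}  B2 = {1, 5, 8}  B3 = {5, 7, 8}  B4 = {5, 7, 9}  B5 = {3, 4, 8}  B6 = {1, 5, 6}  B7 = {0, 1, 5}  B8 = {1, 2, 5}
Tree: B1–B2, B1–B3, B3–B4, B1–B5, B2–B6, B2–B7, B7–B8

Every bag has size at most 3, so the width is 3 − 1 = 2 and tw(G) ≤ 2. On the other hand G contains the 3-clique {3, 4, 8}. A clique must lie in a single bag of any decomposition, so no decomposition can have width below 2. The upper and lower bounds meet at 2, so that is the treewidth.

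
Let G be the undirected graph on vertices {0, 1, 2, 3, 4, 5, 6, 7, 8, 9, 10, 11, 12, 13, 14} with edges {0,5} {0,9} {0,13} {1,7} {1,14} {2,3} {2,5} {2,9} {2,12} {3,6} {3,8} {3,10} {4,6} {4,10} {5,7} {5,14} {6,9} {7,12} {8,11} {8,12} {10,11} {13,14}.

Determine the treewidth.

3

A width-3 tree decomposition is:
Bags: B1 = {4, 6, 10, 11}  B2 = {3, 6, 10, 11}  B3 = {3, 6, 8, 11}  B4 = {3, 6, 8, 9}  B5 = {2, 3, 8, 9}  B6 = {2, 8, 9, 12}  B7 = {0, 2, 9, 12}  B8 = {0, 2, 5, 12}  B9 = {0, 5, 7, 12}  B10 = {0, 5, 7, 13}  B11 = {5, 7, 13, 14}  B12 = {1, 7, 13, 14}
Tree: B1–B2, B2–B3, B3–B4, B4–B5, B5–B6, B6–B7, B7–B8, B8–B9, B9–B10, B10–B11, B11–B12
The largest bag has 4 vertices, giving width 3; this decomposition certifies tw(G) ≤ 3. For the lower bound: the 4 vertex sets {4,10,11}, {6}, {3}, {2,8,9,12} are disjoint, each induces a connected subgraph, and every pair is joined by at least one edge of G. Contracting each set to a single vertex therefore yields K_{4} as a minor, and since treewidth is minor-monotone, tw(G) ≥ tw(K_{4}) = 3. Therefore the treewidth is 3.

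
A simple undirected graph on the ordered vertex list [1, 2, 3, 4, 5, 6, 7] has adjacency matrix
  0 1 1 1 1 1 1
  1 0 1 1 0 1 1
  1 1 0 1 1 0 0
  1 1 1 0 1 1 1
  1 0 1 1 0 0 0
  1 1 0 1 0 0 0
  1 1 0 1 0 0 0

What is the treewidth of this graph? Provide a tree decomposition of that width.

Treewidth 3.
Bags: B1 = {1, 2, 4, 7}  B2 = {1, 2, 3, 4}  B3 = {1, 2, 4, 6}  B4 = {1, 3, 4, 5}
Tree: B1–B2, B1–B3, B2–B4

Each bag holds 4 vertices, so the decomposition has width 3, which upper-bounds the treewidth. Conversely, {1, 2, 3, 4} is a clique of size 4, and the vertices of any clique must share a bag in every tree decomposition; so some bag has ≥ 4 vertices and tw(G) ≥ 3. The upper and lower bounds meet at 3, so that is the treewidth.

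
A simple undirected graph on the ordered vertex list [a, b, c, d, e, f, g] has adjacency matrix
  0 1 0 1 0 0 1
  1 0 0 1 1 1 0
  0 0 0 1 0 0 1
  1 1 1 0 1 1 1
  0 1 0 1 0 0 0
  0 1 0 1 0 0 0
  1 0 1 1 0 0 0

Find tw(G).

2

A width-2 tree decomposition is:
Bags: B1 = {a, d, g}  B2 = {a, b, d}  B3 = {c, d, g}  B4 = {b, d, e}  B5 = {b, d, f}
Tree: B1–B2, B1–B3, B2–B4, B2–B5
Each bag holds 3 vertices, so the decomposition has width 2, which upper-bounds the treewidth. Conversely, {c, d, g} is a clique of size 3, and the vertices of any clique must share a bag in every tree decomposition; so some bag has ≥ 3 vertices and tw(G) ≥ 2. Combining the bounds, tw(G) = 2.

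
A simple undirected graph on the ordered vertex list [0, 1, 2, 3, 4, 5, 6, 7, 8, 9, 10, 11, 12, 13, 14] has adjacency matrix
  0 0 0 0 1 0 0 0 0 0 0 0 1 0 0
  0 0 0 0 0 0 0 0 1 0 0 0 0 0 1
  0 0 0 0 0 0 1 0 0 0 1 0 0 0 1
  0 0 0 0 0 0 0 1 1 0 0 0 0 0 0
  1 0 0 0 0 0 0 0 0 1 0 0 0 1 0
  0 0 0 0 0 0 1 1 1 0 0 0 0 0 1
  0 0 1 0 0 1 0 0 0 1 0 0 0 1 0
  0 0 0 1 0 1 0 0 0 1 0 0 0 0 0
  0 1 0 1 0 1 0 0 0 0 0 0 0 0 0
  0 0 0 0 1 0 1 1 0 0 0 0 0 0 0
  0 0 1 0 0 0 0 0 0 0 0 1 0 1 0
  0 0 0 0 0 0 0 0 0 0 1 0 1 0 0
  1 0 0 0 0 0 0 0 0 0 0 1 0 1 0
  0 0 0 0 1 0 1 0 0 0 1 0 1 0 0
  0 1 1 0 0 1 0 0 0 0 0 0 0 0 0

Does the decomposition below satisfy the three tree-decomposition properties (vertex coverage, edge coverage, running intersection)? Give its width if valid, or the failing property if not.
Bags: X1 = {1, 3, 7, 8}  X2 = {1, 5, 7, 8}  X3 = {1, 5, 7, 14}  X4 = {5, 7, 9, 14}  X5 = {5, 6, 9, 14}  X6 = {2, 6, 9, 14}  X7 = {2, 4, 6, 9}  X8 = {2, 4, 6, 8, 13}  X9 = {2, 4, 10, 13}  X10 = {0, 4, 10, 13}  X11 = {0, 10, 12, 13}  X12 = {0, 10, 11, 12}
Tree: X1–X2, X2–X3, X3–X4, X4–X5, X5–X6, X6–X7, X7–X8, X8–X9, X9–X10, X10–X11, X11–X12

No — bags containing vertex 8 are not connected in the tree.

A tree decomposition must satisfy three properties: every vertex lies in some bag; for every edge, both endpoints lie together in some bag; and for every vertex, the bags containing it form a connected subtree. Here bags containing vertex 8 are not connected in the tree, so the decomposition is invalid.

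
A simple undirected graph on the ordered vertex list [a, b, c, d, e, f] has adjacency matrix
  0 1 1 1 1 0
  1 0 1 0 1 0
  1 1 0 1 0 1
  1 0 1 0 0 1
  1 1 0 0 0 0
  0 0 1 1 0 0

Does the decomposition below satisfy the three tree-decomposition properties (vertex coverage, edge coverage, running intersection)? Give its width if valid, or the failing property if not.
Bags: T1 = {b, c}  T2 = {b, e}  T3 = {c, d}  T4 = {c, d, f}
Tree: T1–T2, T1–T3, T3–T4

No — vertex a appears in no bag.

A tree decomposition must satisfy three properties: every vertex lies in some bag; for every edge, both endpoints lie together in some bag; and for every vertex, the bags containing it form a connected subtree. Here vertex a appears in no bag, so the decomposition is invalid.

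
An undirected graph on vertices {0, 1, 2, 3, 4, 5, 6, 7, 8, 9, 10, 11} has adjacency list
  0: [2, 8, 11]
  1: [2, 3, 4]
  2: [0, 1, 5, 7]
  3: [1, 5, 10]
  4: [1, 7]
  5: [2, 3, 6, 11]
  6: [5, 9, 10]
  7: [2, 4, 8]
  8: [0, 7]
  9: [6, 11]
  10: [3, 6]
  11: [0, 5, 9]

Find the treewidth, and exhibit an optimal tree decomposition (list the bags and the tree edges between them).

Every bag has size at most 4, so the width is 4 − 1 = 3 and tw(G) ≤ 3. For the lower bound: the 4 vertex sets {4,7,8}, {1}, {2}, {0,3,5,11} are disjoint, each induces a connected subgraph, and every pair is joined by at least one edge of G. Contracting each set to a single vertex therefore yields K_{4} as a minor, and since treewidth is minor-monotone, tw(G) ≥ tw(K_{4}) = 3. The upper and lower bounds meet at 3, so that is the treewidth.

Treewidth 3.
One optimal decomposition is:
Bags: B1 = {1, 4, 7, 8}  B2 = {1, 2, 7, 8}  B3 = {0, 1, 2, 8}  B4 = {0, 1, 2, 3}  B5 = {0, 2, 3, 5}  B6 = {0, 3, 5, 11}  B7 = {3, 5, 10, 11}  B8 = {5, 6, 10, 11}  B9 = {6, 9, 10, 11}
Tree: B1–B2, B2–B3, B3–B4, B4–B5, B5–B6, B6–B7, B7–B8, B8–B9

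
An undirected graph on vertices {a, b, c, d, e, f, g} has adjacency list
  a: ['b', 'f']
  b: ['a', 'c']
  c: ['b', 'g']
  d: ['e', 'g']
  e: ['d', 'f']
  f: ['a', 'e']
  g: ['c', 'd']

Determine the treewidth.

A width-2 tree decomposition is:
Bags: B1 = {a, b, f}  B2 = {b, c, f}  B3 = {c, f, g}  B4 = {d, f, g}  B5 = {d, e, f}
Tree: B1–B2, B2–B3, B3–B4, B4–B5
Every bag has size at most 3, so the width is 3 − 1 = 2 and tw(G) ≤ 2. The edges f–a–b–c–g–d–e–f form a cycle, so G is not a tree and its treewidth is at least 2. Therefore the treewidth is 2.

2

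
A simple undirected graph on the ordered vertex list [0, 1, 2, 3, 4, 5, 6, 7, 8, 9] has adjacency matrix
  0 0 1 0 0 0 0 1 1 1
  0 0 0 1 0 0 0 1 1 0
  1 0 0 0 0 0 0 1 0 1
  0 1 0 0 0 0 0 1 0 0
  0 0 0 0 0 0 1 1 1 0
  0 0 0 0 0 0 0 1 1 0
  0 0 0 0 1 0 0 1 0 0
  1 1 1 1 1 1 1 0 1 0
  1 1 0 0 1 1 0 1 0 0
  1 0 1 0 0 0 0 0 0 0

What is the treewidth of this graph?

A width-2 tree decomposition is:
Bags: B1 = {1, 3, 7}  B2 = {1, 7, 8}  B3 = {4, 7, 8}  B4 = {5, 7, 8}  B5 = {0, 7, 8}  B6 = {0, 2, 7}  B7 = {0, 2, 9}  B8 = {4, 6, 7}
Tree: B1–B2, B2–B3, B3–B4, B3–B5, B5–B6, B6–B7, B3–B8
The largest bag has 3 vertices, giving width 2; this decomposition certifies tw(G) ≤ 2. On the other hand G contains the 3-clique {0, 2, 9}. A clique must lie in a single bag of any decomposition, so no decomposition can have width below 2. Combining the bounds, tw(G) = 2.

2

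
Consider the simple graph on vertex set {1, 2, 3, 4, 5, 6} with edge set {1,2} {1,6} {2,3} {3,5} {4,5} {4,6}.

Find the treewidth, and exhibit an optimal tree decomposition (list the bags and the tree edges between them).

Treewidth 2.
One optimal decomposition is:
Bags: B1 = {1, 2, 3}  B2 = {1, 3, 6}  B3 = {3, 4, 6}  B4 = {3, 4, 5}
Tree: B1–B2, B2–B3, B3–B4

Each bag holds 3 vertices, so the decomposition has width 2, which upper-bounds the treewidth. For the lower bound, G contains the cycle 3–2–1–6–4–5–3, so G is not a forest; only forests have treewidth ≤ 1, hence tw(G) ≥ 2. Therefore the treewidth is 2.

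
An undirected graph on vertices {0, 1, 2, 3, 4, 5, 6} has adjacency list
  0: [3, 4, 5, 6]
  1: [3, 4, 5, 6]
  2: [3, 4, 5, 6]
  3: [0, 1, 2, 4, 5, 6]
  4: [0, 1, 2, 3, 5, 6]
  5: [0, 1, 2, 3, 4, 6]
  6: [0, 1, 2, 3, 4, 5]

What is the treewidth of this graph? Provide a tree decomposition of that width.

Treewidth 4.
One such decomposition:
Bags: B1 = {0, 3, 4, 5, 6}  B2 = {1, 3, 4, 5, 6}  B3 = {2, 3, 4, 5, 6}
Tree: B1–B2, B2–B3

The largest bag has 5 vertices, giving width 4; this decomposition certifies tw(G) ≤ 4. On the other hand G contains the 5-clique {0, 3, 4, 5, 6}. A clique must lie in a single bag of any decomposition, so no decomposition can have width below 4. The upper and lower bounds meet at 4, so that is the treewidth.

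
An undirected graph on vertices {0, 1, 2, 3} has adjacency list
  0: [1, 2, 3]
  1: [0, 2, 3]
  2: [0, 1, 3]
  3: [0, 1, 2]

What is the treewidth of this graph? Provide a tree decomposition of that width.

With just one bag of size 4, the width is 4 − 1 = 3, so tw(G) ≤ 3. For the lower bound, the 4 vertices {0, 1, 2, 3} are pairwise adjacent, and any tree decomposition puts a clique entirely inside one bag — forcing width ≥ 3. Combining the bounds, tw(G) = 3.

Treewidth 3.
One such decomposition:
Bags: B1 = {0, 1, 2, 3}
Tree: (single bag)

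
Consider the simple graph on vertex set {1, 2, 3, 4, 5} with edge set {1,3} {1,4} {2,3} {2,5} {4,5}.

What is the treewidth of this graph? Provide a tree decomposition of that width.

Treewidth 2.
One such decomposition:
Bags: B1 = {2, 4, 5}  B2 = {2, 3, 4}  B3 = {1, 3, 4}
Tree: B1–B2, B2–B3

Every bag has size at most 3, so the width is 3 − 1 = 2 and tw(G) ≤ 2. The edges 4–5–2–3–1–4 form a cycle, so G is not a tree and its treewidth is at least 2. Hence tw(G) = 2 exactly.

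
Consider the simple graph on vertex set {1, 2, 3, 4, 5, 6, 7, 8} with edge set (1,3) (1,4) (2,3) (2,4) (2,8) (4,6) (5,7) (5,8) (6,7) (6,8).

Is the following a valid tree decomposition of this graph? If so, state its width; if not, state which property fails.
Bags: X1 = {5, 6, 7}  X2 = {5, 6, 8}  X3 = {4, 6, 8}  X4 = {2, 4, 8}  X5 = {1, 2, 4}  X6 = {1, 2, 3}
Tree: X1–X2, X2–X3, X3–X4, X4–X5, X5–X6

Every vertex of G appears in some bag (union = {1, 2, 3, 4, 5, 6, 7, 8}); every edge is covered by a bag; and for each vertex v the set of bags containing v is connected in the bag tree. The decomposition is therefore valid. The largest bag has 3 vertices, so the width is 2.

Yes; width 2.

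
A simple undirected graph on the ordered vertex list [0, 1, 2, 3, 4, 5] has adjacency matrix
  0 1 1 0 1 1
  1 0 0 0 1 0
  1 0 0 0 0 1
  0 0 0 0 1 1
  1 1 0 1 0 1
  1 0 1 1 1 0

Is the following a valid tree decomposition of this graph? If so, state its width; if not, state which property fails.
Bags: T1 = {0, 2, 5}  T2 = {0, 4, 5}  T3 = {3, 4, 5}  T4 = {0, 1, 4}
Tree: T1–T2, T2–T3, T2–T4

Yes; width 2.

Every vertex of G appears in some bag (union = {0, 1, 2, 3, 4, 5}); every edge is covered by a bag; and for each vertex v the set of bags containing v is connected in the bag tree. The decomposition is therefore valid. The largest bag has 3 vertices, so the width is 2.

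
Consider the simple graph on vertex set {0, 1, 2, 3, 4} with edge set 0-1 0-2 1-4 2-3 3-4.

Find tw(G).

2

A width-2 tree decomposition is:
Bags: B1 = {0, 2, 3}  B2 = {0, 3, 4}  B3 = {0, 1, 4}
Tree: B1–B2, B2–B3
The largest bag has 3 vertices, giving width 2; this decomposition certifies tw(G) ≤ 2. Since 0–2–3–4–1–0 is a cycle in G, G is not acyclic. Forests are exactly the graphs of treewidth ≤ 1, so tw(G) ≥ 2. Therefore the treewidth is 2.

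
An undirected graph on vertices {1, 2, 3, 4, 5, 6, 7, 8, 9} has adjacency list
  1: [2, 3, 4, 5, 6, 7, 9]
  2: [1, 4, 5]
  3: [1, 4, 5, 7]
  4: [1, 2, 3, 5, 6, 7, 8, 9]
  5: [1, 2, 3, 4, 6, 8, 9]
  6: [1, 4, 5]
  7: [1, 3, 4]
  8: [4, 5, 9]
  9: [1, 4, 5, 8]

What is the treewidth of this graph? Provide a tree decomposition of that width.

Treewidth 3.
Bags: B1 = {1, 3, 4, 5}  B2 = {1, 3, 4, 7}  B3 = {1, 4, 5, 9}  B4 = {4, 5, 8, 9}  B5 = {1, 2, 4, 5}  B6 = {1, 4, 5, 6}
Tree: B1–B2, B1–B3, B3–B4, B3–B5, B3–B6

Each bag holds 4 vertices, so the decomposition has width 3, which upper-bounds the treewidth. For the lower bound, the 4 vertices {4, 5, 8, 9} are pairwise adjacent, and any tree decomposition puts a clique entirely inside one bag — forcing width ≥ 3. Combining the bounds, tw(G) = 3.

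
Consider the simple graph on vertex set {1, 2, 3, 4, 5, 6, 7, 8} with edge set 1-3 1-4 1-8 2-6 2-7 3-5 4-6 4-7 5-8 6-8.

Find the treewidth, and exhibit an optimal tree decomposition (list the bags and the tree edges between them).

The largest bag has 3 vertices, giving width 2; this decomposition certifies tw(G) ≤ 2. Since 5–3–1–8–5 is a cycle in G, G is not acyclic. Forests are exactly the graphs of treewidth ≤ 1, so tw(G) ≥ 2. Hence tw(G) = 2 exactly.

Treewidth 2.
One optimal decomposition is:
Bags: B1 = {3, 5, 8}  B2 = {1, 3, 8}  B3 = {1, 6, 8}  B4 = {1, 4, 6}  B5 = {2, 4, 6}  B6 = {2, 4, 7}
Tree: B1–B2, B2–B3, B3–B4, B4–B5, B5–B6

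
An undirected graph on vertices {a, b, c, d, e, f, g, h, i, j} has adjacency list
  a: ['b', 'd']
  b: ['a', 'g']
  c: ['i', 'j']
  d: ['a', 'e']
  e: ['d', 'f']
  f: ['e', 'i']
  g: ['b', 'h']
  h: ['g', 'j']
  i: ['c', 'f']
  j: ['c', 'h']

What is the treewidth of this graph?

A width-2 tree decomposition is:
Bags: B1 = {a, b, g}  B2 = {a, d, g}  B3 = {d, e, g}  B4 = {e, f, g}  B5 = {f, g, i}  B6 = {c, g, i}  B7 = {c, g, j}  B8 = {g, h, j}
Tree: B1–B2, B2–B3, B3–B4, B4–B5, B5–B6, B6–B7, B7–B8
Each bag holds 3 vertices, so the decomposition has width 2, which upper-bounds the treewidth. The edges g–b–a–d–e–f–i–c–j–h–g form a cycle, so G is not a tree and its treewidth is at least 2. Therefore the treewidth is 2.

2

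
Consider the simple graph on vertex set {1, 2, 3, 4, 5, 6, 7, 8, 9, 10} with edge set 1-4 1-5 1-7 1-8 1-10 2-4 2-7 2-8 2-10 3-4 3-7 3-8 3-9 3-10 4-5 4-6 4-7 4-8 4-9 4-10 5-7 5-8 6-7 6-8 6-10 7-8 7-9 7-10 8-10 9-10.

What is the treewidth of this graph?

4

A width-4 tree decomposition is:
Bags: B1 = {3, 4, 7, 9, 10}  B2 = {3, 4, 7, 8, 10}  B3 = {1, 4, 7, 8, 10}  B4 = {1, 4, 5, 7, 8}  B5 = {2, 4, 7, 8, 10}  B6 = {4, 6, 7, 8, 10}
Tree: B1–B2, B2–B3, B3–B4, B2–B5, B2–B6
Every bag has size at most 5, so the width is 5 − 1 = 4 and tw(G) ≤ 4. On the other hand G contains the 5-clique {1, 4, 7, 8, 10}. A clique must lie in a single bag of any decomposition, so no decomposition can have width below 4. Therefore the treewidth is 4.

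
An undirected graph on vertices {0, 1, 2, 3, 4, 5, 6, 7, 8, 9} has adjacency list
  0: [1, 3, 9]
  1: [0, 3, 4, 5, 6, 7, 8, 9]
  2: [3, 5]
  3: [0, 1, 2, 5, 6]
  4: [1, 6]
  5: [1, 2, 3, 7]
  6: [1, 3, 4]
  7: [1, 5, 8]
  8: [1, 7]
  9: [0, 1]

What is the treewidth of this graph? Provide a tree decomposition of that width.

Treewidth 2.
Bags: B1 = {1, 3, 5}  B2 = {1, 5, 7}  B3 = {0, 1, 3}  B4 = {2, 3, 5}  B5 = {1, 7, 8}  B6 = {0, 1, 9}  B7 = {1, 3, 6}  B8 = {1, 4, 6}
Tree: B1–B2, B1–B3, B1–B4, B2–B5, B3–B6, B3–B7, B7–B8

The largest bag has 3 vertices, giving width 2; this decomposition certifies tw(G) ≤ 2. Conversely, {0, 1, 3} is a clique of size 3, and the vertices of any clique must share a bag in every tree decomposition; so some bag has ≥ 3 vertices and tw(G) ≥ 2. The upper and lower bounds meet at 2, so that is the treewidth.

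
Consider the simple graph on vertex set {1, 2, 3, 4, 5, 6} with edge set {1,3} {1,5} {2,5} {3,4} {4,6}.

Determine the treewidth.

A width-1 tree decomposition is:
Bags: B1 = {4, 6}  B2 = {3, 4}  B3 = {1, 3}  B4 = {1, 5}  B5 = {2, 5}
Tree: B1–B2, B2–B3, B3–B4, B4–B5
Each bag holds 2 vertices, so the decomposition has width 1, which upper-bounds the treewidth. G has an edge, so its treewidth is at least 1. Combining the bounds, tw(G) = 1.

1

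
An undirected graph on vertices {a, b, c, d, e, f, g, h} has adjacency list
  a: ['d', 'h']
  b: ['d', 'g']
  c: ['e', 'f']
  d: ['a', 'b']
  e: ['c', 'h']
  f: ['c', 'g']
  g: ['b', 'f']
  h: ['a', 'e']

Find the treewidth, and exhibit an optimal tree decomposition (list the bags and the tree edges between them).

Treewidth 2.
One such decomposition:
Bags: B1 = {c, e, h}  B2 = {c, f, h}  B3 = {f, g, h}  B4 = {b, g, h}  B5 = {b, d, h}  B6 = {a, d, h}
Tree: B1–B2, B2–B3, B3–B4, B4–B5, B5–B6

The largest bag has 3 vertices, giving width 2; this decomposition certifies tw(G) ≤ 2. Since h–e–c–f–g–b–d–a–h is a cycle in G, G is not acyclic. Forests are exactly the graphs of treewidth ≤ 1, so tw(G) ≥ 2. Hence tw(G) = 2 exactly.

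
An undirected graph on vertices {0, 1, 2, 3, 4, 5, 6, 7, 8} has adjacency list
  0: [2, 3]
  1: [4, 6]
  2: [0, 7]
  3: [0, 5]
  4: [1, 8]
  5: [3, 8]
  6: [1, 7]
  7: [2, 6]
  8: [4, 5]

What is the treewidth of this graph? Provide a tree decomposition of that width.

Treewidth 2.
One optimal decomposition is:
Bags: B1 = {1, 4, 6}  B2 = {4, 6, 7}  B3 = {2, 4, 7}  B4 = {0, 2, 4}  B5 = {0, 3, 4}  B6 = {3, 4, 5}  B7 = {4, 5, 8}
Tree: B1–B2, B2–B3, B3–B4, B4–B5, B5–B6, B6–B7

Every bag has size at most 3, so the width is 3 − 1 = 2 and tw(G) ≤ 2. Since 4–1–6–7–2–0–3–5–8–4 is a cycle in G, G is not acyclic. Forests are exactly the graphs of treewidth ≤ 1, so tw(G) ≥ 2. Therefore the treewidth is 2.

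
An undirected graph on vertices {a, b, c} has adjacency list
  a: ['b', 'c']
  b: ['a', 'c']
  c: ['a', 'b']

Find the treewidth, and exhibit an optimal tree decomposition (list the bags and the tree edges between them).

Treewidth 2.
Bags: B1 = {a, b, c}
Tree: (single bag)

With just one bag of size 3, the width is 3 − 1 = 2, so tw(G) ≤ 2. For the lower bound, the 3 vertices {a, b, c} are pairwise adjacent, and any tree decomposition puts a clique entirely inside one bag — forcing width ≥ 2. The upper and lower bounds meet at 2, so that is the treewidth.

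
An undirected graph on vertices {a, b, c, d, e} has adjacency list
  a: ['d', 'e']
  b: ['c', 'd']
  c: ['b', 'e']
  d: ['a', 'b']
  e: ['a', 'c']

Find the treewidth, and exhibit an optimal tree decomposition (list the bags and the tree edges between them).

The largest bag has 3 vertices, giving width 2; this decomposition certifies tw(G) ≤ 2. For the lower bound, G contains the cycle b–d–a–e–c–b, so G is not a forest; only forests have treewidth ≤ 1, hence tw(G) ≥ 2. The upper and lower bounds meet at 2, so that is the treewidth.

Treewidth 2.
One optimal decomposition is:
Bags: B1 = {a, b, d}  B2 = {a, b, e}  B3 = {b, c, e}
Tree: B1–B2, B2–B3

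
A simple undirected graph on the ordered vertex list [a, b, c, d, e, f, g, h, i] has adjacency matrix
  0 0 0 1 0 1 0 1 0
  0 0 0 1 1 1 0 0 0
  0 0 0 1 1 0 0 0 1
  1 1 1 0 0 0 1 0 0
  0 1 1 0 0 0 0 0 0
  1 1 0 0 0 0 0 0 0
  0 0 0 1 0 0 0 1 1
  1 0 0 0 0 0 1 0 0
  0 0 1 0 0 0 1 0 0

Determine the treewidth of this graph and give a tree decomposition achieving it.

Every bag has size at most 4, so the width is 4 − 1 = 3 and tw(G) ≤ 3. For the lower bound: the 4 vertex sets {b,e,f}, {c}, {d}, {a,g,h,i} are disjoint, each induces a connected subgraph, and every pair is joined by at least one edge of G. Contracting each set to a single vertex therefore yields K_{4} as a minor, and since treewidth is minor-monotone, tw(G) ≥ tw(K_{4}) = 3. Combining the bounds, tw(G) = 3.

Treewidth 3.
Bags: B1 = {b, c, e, f}  B2 = {b, c, d, f}  B3 = {a, c, d, f}  B4 = {a, c, d, i}  B5 = {a, d, g, i}  B6 = {a, g, h, i}
Tree: B1–B2, B2–B3, B3–B4, B4–B5, B5–B6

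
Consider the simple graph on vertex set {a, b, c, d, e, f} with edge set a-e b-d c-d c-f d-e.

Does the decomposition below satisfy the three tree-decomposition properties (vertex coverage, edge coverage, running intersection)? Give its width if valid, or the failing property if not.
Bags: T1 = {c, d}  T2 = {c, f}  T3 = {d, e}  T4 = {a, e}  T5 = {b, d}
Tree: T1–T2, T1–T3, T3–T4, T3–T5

Yes; width 1.

Every vertex of G appears in some bag (union = {a, b, c, d, e, f}); every edge is covered by a bag; and for each vertex v the set of bags containing v is connected in the bag tree. The decomposition is therefore valid. The largest bag has 2 vertices, so the width is 1.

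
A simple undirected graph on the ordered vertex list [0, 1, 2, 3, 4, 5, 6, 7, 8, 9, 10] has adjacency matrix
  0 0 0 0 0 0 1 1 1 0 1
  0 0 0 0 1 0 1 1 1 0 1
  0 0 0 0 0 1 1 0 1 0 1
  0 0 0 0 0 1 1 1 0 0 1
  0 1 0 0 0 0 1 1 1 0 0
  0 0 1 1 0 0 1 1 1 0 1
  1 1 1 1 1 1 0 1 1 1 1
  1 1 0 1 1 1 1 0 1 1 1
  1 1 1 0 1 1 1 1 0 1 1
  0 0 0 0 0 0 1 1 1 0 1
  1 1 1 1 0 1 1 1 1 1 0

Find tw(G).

4

A width-4 tree decomposition is:
Bags: B1 = {3, 5, 6, 7, 10}  B2 = {5, 6, 7, 8, 10}  B3 = {2, 5, 6, 8, 10}  B4 = {6, 7, 8, 9, 10}  B5 = {0, 6, 7, 8, 10}  B6 = {1, 6, 7, 8, 10}  B7 = {1, 4, 6, 7, 8}
Tree: B1–B2, B2–B3, B2–B4, B2–B5, B5–B6, B6–B7
The largest bag has 5 vertices, giving width 4; this decomposition certifies tw(G) ≤ 4. For the lower bound, the 5 vertices {2, 5, 6, 8, 10} are pairwise adjacent, and any tree decomposition puts a clique entirely inside one bag — forcing width ≥ 4. Combining the bounds, tw(G) = 4.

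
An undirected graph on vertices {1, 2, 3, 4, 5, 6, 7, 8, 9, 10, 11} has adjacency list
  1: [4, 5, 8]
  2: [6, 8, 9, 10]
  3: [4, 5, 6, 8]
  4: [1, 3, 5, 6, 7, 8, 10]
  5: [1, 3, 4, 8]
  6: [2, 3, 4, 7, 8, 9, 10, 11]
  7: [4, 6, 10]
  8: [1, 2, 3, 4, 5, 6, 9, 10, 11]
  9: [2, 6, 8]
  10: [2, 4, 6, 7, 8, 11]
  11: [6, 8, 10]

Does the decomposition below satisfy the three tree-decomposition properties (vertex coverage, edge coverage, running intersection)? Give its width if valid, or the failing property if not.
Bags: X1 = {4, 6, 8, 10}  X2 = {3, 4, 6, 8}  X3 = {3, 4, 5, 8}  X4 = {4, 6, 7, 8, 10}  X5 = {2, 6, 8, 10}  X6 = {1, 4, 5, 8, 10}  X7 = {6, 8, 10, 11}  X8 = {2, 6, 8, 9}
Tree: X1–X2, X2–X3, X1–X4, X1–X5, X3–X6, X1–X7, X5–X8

No — bags containing vertex 10 are not connected in the tree.

A tree decomposition must satisfy three properties: every vertex lies in some bag; for every edge, both endpoints lie together in some bag; and for every vertex, the bags containing it form a connected subtree. Here bags containing vertex 10 are not connected in the tree, so the decomposition is invalid.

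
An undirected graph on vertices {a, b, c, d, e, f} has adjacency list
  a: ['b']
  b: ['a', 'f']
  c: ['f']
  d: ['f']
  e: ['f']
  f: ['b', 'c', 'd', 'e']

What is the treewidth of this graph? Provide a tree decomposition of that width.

Every bag has size at most 2, so the width is 2 − 1 = 1 and tw(G) ≤ 1. Since G has at least one edge (e.g. b–f), it is not an edgeless graph, so tw(G) ≥ 1. Hence tw(G) = 1 exactly.

Treewidth 1.
Bags: B1 = {b, f}  B2 = {a, b}  B3 = {e, f}  B4 = {d, f}  B5 = {c, f}
Tree: B1–B2, B1–B3, B1–B4, B1–B5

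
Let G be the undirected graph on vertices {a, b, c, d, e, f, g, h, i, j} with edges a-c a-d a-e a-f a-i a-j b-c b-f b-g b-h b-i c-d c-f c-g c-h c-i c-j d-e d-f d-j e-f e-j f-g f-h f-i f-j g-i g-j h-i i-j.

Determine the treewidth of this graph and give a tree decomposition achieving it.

Every bag has size at most 5, so the width is 5 − 1 = 4 and tw(G) ≤ 4. For the lower bound, the 5 vertices {a, d, e, f, j} are pairwise adjacent, and any tree decomposition puts a clique entirely inside one bag — forcing width ≥ 4. Combining the bounds, tw(G) = 4.

Treewidth 4.
One optimal decomposition is:
Bags: B1 = {c, f, g, i, j}  B2 = {a, c, f, i, j}  B3 = {a, c, d, f, j}  B4 = {b, c, f, g, i}  B5 = {b, c, f, h, i}  B6 = {a, d, e, f, j}
Tree: B1–B2, B2–B3, B1–B4, B4–B5, B3–B6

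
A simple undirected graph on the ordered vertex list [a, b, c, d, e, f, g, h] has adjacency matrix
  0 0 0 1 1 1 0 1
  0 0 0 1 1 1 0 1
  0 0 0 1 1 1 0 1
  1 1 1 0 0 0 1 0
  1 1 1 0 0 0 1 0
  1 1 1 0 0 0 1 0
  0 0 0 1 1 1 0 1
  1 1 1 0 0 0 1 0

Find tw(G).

4

A width-4 tree decomposition is:
Bags: B1 = {b, d, e, f, h}  B2 = {a, d, e, f, h}  B3 = {d, e, f, g, h}  B4 = {c, d, e, f, h}
Tree: B1–B2, B2–B3, B3–B4
Every bag has size at most 5, so the width is 5 − 1 = 4 and tw(G) ≤ 4. For the lower bound: the 5 vertex sets {b,h}, {a,f}, {e,g}, {d}, {c} are disjoint, each induces a connected subgraph, and every pair is joined by at least one edge of G. Contracting each set to a single vertex therefore yields K_{5} as a minor, and since treewidth is minor-monotone, tw(G) ≥ tw(K_{5}) = 4. The upper and lower bounds meet at 4, so that is the treewidth.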